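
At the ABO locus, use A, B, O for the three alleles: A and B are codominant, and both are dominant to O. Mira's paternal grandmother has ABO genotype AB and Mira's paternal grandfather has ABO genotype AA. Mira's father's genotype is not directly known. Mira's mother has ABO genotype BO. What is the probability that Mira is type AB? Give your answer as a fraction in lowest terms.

3/8

Mira's father's ABO genotype from AB × AA: 1/2 AA, 1/2 AB.
Crossing each possibility with the mother BO and summing P(type AB): 1/2·1/2 + 1/2·1/4 = 3/8.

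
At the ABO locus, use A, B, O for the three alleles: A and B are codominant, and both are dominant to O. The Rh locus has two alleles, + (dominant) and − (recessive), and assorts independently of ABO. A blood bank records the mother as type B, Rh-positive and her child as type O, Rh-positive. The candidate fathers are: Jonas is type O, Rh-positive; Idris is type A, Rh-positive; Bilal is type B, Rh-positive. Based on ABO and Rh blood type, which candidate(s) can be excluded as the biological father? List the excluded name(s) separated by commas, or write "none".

none

A candidate is excluded only if no genotype consistent with his phenotype could produce a type O, Rh-positive child with a type B, Rh-positive mother.
Every candidate has at least one consistent genotype combination, so none can be excluded.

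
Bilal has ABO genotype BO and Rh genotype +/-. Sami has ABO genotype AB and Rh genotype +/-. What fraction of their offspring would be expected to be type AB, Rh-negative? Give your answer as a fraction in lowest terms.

ABO cross BO × AB → offspring phenotypes: 1/4 A, 1/2 B, 1/4 AB.
Rh cross +/- × +/- → 3/4 Rh+, 1/4 Rh-.
Independent loci: P(type AB, Rh-negative) = 1/4 × 1/4 = 1/16.

1/16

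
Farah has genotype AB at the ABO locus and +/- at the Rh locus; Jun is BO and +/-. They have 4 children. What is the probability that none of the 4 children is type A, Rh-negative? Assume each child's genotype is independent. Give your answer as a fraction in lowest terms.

ABO cross AB × BO → 1/4 A, 1/2 B, 1/4 AB.
Rh cross +/- × +/- → 3/4 Rh+, 1/4 Rh-; so P(type A, Rh-negative) = 1/4 × 1/4 = 1/16 per child.
P(not type A, Rh-negative) = 15/16 for one child; (15/16)^4 = 50625/65536.

50625/65536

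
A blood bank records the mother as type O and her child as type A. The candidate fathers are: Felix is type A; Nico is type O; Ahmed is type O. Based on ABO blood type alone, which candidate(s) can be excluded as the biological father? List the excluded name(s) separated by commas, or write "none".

Nico, Ahmed

A candidate is excluded only if no genotype consistent with his phenotype could produce a type A child with a type O mother.
Nico (type O): no genotype consistent with that phenotype can produce a type-A child with a type-O mother.
Ahmed (type O): no genotype consistent with that phenotype can produce a type-A child with a type-O mother.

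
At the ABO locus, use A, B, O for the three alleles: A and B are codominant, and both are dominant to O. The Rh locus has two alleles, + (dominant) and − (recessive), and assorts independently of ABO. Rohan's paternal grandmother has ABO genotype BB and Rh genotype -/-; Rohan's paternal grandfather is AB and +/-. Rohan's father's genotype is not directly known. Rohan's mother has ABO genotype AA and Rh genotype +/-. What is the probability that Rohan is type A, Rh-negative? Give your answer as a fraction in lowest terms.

Rohan's father's ABO genotype from BB × AB: 1/2 AB, 1/2 BB.
Crossing each possibility with the mother AA and summing P(type A): 1/2·1/2 + 1/2·0 = 1/4.
Similarly for Rh via the father's Rh distribution: P(Rh-) = 3/8.
Independent loci: 1/4 × 3/8 = 3/32.

3/32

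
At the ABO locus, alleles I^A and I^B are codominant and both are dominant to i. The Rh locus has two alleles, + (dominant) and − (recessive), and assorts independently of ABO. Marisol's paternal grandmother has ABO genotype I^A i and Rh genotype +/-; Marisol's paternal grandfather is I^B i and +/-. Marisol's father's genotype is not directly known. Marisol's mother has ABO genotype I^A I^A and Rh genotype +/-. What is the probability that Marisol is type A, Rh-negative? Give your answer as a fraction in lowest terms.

Marisol's father's ABO genotype from I^A i × I^B i: 1/4 I^A I^B, 1/4 I^A i, 1/4 I^B i, 1/4 i i.
Crossing each possibility with the mother I^A I^A and summing P(type A): 1/4·1/2 + 1/4·1 + 1/4·1/2 + 1/4·1 = 3/4.
Similarly for Rh via the father's Rh distribution: P(Rh-) = 1/4.
Independent loci: 3/4 × 1/4 = 3/16.

3/16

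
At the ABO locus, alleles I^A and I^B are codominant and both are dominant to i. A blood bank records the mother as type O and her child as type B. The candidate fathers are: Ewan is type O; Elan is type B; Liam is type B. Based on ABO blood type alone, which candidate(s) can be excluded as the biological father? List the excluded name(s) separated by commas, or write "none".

A candidate is excluded only if no genotype consistent with his phenotype could produce a type B child with a type O mother.
Ewan (type O): no genotype consistent with that phenotype can produce a type-B child with a type-O mother.

Ewan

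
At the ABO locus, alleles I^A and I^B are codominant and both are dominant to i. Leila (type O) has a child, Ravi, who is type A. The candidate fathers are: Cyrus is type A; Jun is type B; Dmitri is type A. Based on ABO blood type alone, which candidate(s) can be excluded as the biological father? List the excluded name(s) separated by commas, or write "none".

Jun

A candidate is excluded only if no genotype consistent with his phenotype could produce a type A child with a type O mother.
Jun (type B): no genotype consistent with that phenotype can produce a type-A child with a type-O mother.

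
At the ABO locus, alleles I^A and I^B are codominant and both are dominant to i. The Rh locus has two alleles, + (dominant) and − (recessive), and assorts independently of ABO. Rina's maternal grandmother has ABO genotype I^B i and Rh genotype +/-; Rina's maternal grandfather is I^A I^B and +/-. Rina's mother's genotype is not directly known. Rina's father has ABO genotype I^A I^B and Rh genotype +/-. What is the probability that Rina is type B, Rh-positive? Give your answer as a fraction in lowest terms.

9/32

Rina's mother's ABO genotype from I^B i × I^A I^B: 1/4 I^A I^B, 1/4 I^A i, 1/4 I^B I^B, 1/4 I^B i.
Crossing each possibility with the father I^A I^B and summing P(type B): 1/4·1/4 + 1/4·1/4 + 1/4·1/2 + 1/4·1/2 = 3/8.
Similarly for Rh via the mother's Rh distribution: P(Rh+) = 3/4.
Independent loci: 3/8 × 3/4 = 9/32.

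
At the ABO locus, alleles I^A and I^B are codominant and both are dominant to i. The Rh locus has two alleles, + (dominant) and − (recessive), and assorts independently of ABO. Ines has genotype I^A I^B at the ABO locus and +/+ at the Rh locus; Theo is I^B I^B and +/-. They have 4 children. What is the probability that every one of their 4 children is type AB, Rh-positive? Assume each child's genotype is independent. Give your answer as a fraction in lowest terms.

ABO cross I^A I^B × I^B I^B → 1/2 B, 1/2 AB.
Rh cross +/+ × +/- → 1 Rh+; so P(type AB, Rh-positive) = 1/2 × 1 = 1/2 per child.
All 4 independent: (1/2)^4 = 1/16.

1/16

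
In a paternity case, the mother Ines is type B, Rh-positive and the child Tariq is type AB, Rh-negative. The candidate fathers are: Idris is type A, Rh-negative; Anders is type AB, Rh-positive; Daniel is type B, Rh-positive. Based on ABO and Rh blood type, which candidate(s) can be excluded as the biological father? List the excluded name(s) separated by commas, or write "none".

A candidate is excluded only if no genotype consistent with his phenotype could produce a type AB, Rh-negative child with a type B, Rh-positive mother.
Daniel (type B, Rh+): no genotype consistent with that phenotype can produce a type-AB Rh- child with a type-B mother.

Daniel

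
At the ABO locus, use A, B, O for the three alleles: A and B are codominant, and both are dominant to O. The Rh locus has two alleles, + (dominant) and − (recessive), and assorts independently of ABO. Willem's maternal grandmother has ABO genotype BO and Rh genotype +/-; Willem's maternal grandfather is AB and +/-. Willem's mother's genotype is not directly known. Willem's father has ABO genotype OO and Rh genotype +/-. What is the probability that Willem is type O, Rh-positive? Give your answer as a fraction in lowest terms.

Willem's mother's ABO genotype from BO × AB: 1/4 AB, 1/4 AO, 1/4 BB, 1/4 BO.
Crossing each possibility with the father OO and summing P(type O): 1/4·0 + 1/4·1/2 + 1/4·0 + 1/4·1/2 = 1/4.
Similarly for Rh via the mother's Rh distribution: P(Rh+) = 3/4.
Independent loci: 1/4 × 3/4 = 3/16.

3/16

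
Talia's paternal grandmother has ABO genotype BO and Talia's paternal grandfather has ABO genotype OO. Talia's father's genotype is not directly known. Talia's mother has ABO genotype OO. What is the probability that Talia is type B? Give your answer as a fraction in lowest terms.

Talia's father's ABO genotype from BO × OO: 1/2 BO, 1/2 OO.
Crossing each possibility with the mother OO and summing P(type B): 1/2·1/2 + 1/2·0 = 1/4.

1/4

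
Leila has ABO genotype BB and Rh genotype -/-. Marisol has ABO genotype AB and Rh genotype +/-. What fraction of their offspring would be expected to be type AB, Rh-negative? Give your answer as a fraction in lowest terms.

1/4

ABO cross BB × AB → offspring phenotypes: 1/2 B, 1/2 AB.
Rh cross -/- × +/- → 1/2 Rh+, 1/2 Rh-.
Independent loci: P(type AB, Rh-negative) = 1/2 × 1/2 = 1/4.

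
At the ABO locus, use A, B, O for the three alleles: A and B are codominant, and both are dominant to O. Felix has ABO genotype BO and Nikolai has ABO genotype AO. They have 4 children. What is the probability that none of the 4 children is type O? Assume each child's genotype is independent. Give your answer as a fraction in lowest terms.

81/256

ABO cross BO × AO → 1/4 O, 1/4 A, 1/4 B, 1/4 AB.
So P(type O) = 1/4 per child.
P(not type O) = 3/4 for one child; (3/4)^4 = 81/256.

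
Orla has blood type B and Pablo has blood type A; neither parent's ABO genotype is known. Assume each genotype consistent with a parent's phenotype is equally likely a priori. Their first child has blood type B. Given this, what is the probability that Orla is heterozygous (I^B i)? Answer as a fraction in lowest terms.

Possible genotypes: Orla ∈ {I^B I^B, I^B i}; Pablo ∈ {I^A I^A, I^A i}.
Weight each parental genotype pair by prior × P(type-B child):
  I^B I^B × I^A i: posterior weight 2/3.
  I^B i × I^A i: posterior weight 1/3.
Sum the posterior weight over pairs where Orla is I^B i: 1/3.

1/3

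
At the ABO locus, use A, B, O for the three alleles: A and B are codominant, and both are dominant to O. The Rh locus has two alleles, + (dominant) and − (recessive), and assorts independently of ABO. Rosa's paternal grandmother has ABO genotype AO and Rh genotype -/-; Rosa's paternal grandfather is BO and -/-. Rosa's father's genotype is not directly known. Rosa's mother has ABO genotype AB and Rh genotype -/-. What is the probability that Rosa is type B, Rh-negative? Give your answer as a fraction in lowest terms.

Rosa's father's ABO genotype from AO × BO: 1/4 AB, 1/4 AO, 1/4 BO, 1/4 OO.
Crossing each possibility with the mother AB and summing P(type B): 1/4·1/4 + 1/4·1/4 + 1/4·1/2 + 1/4·1/2 = 3/8.
Similarly for Rh via the father's Rh distribution: P(Rh-) = 1.
Independent loci: 3/8 × 1 = 3/8.

3/8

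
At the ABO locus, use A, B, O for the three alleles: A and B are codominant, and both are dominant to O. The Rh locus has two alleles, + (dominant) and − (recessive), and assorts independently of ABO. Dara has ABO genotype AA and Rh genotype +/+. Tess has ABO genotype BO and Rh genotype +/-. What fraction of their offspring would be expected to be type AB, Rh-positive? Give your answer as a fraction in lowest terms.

ABO cross AA × BO → offspring phenotypes: 1/2 A, 1/2 AB.
Rh cross +/+ × +/- → 1 Rh+.
Independent loci: P(type AB, Rh-positive) = 1/2 × 1 = 1/2.

1/2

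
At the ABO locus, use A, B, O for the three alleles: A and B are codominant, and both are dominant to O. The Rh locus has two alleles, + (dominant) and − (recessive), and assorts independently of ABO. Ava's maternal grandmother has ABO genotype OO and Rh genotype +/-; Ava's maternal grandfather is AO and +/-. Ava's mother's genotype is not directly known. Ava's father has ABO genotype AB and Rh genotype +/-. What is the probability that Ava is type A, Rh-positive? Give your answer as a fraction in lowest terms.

3/8

Ava's mother's ABO genotype from OO × AO: 1/2 AO, 1/2 OO.
Crossing each possibility with the father AB and summing P(type A): 1/2·1/2 + 1/2·1/2 = 1/2.
Similarly for Rh via the mother's Rh distribution: P(Rh+) = 3/4.
Independent loci: 1/2 × 3/4 = 3/8.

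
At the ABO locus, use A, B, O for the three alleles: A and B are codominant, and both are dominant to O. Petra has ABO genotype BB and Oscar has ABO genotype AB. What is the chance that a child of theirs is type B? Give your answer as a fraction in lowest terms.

1/2

ABO cross BB × AB → offspring phenotypes: 1/2 B, 1/2 AB.
So P(type B) = 1/2.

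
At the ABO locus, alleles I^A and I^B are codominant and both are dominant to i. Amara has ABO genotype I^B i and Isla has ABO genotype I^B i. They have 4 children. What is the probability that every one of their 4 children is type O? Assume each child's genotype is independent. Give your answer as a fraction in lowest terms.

ABO cross I^B i × I^B i → 1/4 O, 3/4 B.
So P(type O) = 1/4 per child.
All 4 independent: (1/4)^4 = 1/256.

1/256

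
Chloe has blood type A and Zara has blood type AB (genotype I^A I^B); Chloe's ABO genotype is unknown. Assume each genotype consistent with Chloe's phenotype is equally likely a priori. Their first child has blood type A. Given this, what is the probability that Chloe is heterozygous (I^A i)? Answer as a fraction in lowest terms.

Possible genotypes: Chloe ∈ {I^A I^A, I^A i}; Zara ∈ {I^A I^B}.
Weight each parental genotype pair by prior × P(type-A child):
  I^A I^A × I^A I^B: posterior weight 1/2.
  I^A i × I^A I^B: posterior weight 1/2.
Sum the posterior weight over pairs where Chloe is I^A i: 1/2.

1/2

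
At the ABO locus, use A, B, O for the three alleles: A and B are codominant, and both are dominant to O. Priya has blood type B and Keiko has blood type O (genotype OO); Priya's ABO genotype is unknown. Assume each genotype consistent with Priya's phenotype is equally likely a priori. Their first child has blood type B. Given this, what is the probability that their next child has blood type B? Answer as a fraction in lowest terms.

5/6

Possible genotypes: Priya ∈ {BB, BO}; Keiko ∈ {OO}.
Weight each parental genotype pair by prior × P(type-B child):
  BB × OO: posterior weight 2/3; P(next child type B) = 1.
  BO × OO: posterior weight 1/3; P(next child type B) = 1/2.
Weighted sum = 5/6.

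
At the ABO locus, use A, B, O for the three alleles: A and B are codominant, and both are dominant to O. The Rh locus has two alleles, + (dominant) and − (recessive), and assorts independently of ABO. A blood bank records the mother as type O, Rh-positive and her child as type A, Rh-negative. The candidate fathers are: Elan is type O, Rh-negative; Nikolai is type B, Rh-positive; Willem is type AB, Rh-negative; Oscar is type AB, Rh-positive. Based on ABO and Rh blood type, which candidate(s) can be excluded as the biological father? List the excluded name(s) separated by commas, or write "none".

Elan, Nikolai

A candidate is excluded only if no genotype consistent with his phenotype could produce a type A, Rh-negative child with a type O, Rh-positive mother.
Elan (type O, Rh-): no genotype consistent with that phenotype can produce a type-A Rh- child with a type-O mother.
Nikolai (type B, Rh+): no genotype consistent with that phenotype can produce a type-A Rh- child with a type-O mother.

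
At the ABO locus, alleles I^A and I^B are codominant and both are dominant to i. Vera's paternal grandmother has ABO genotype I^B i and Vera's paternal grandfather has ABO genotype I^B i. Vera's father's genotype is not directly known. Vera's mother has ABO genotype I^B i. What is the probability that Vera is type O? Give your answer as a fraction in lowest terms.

1/4

Vera's father's ABO genotype from I^B i × I^B i: 1/4 I^B I^B, 1/2 I^B i, 1/4 i i.
Crossing each possibility with the mother I^B i and summing P(type O): 1/4·0 + 1/2·1/4 + 1/4·1/2 = 1/4.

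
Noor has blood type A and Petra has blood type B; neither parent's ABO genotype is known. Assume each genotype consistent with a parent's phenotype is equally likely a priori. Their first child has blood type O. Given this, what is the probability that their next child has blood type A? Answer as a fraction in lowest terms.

Possible genotypes: Noor ∈ {AA, AO}; Petra ∈ {BB, BO}.
Weight each parental genotype pair by prior × P(type-O child):
  AO × BO: posterior weight 1; P(next child type A) = 1/4.
Weighted sum = 1/4.

1/4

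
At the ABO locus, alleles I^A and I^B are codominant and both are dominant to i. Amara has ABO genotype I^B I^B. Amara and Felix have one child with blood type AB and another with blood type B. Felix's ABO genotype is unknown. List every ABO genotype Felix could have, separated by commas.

For each candidate genotype of Felix, check whether crossing it with I^B I^B can produce every observed child phenotype.
  I^A I^A → possible child types {AB} ✗
  I^A I^B → possible child types {B, AB} ✓
  I^A i → possible child types {B, AB} ✓
  I^B I^B → possible child types {B} ✗
  I^B i → possible child types {B} ✗
  i i → possible child types {B} ✗

I^A I^B, I^A i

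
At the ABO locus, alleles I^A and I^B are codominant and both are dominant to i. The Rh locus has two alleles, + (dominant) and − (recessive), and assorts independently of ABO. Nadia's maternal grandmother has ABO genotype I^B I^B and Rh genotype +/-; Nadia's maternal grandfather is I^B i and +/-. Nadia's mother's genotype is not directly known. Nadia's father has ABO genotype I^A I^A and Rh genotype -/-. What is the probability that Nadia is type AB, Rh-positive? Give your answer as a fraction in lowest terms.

3/8

Nadia's mother's ABO genotype from I^B I^B × I^B i: 1/2 I^B I^B, 1/2 I^B i.
Crossing each possibility with the father I^A I^A and summing P(type AB): 1/2·1 + 1/2·1/2 = 3/4.
Similarly for Rh via the mother's Rh distribution: P(Rh+) = 1/2.
Independent loci: 3/4 × 1/2 = 3/8.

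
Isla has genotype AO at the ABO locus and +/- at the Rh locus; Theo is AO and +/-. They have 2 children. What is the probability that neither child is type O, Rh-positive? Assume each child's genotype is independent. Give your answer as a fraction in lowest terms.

ABO cross AO × AO → 1/4 O, 3/4 A.
Rh cross +/- × +/- → 3/4 Rh+, 1/4 Rh-; so P(type O, Rh-positive) = 1/4 × 3/4 = 3/16 per child.
P(not type O, Rh-positive) = 13/16 for one child; (13/16)^2 = 169/256.

169/256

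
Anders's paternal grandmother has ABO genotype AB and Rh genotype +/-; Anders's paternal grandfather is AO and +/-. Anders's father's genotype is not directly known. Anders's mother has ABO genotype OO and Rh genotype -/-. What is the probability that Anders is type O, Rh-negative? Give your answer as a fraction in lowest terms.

Anders's father's ABO genotype from AB × AO: 1/4 AA, 1/4 AB, 1/4 AO, 1/4 BO.
Crossing each possibility with the mother OO and summing P(type O): 1/4·0 + 1/4·0 + 1/4·1/2 + 1/4·1/2 = 1/4.
Similarly for Rh via the father's Rh distribution: P(Rh-) = 1/2.
Independent loci: 1/4 × 1/2 = 1/8.

1/8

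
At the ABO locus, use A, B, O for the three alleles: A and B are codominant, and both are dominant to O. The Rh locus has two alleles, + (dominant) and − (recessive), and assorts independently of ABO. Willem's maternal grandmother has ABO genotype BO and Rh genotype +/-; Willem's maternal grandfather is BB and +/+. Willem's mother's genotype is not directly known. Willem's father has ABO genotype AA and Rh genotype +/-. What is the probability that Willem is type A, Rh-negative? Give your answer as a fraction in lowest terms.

Willem's mother's ABO genotype from BO × BB: 1/2 BB, 1/2 BO.
Crossing each possibility with the father AA and summing P(type A): 1/2·0 + 1/2·1/2 = 1/4.
Similarly for Rh via the mother's Rh distribution: P(Rh-) = 1/8.
Independent loci: 1/4 × 1/8 = 1/32.

1/32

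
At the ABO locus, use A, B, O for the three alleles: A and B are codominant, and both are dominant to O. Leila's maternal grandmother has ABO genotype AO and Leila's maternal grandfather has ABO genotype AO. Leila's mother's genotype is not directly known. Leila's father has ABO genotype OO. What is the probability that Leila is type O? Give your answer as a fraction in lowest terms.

1/2

Leila's mother's ABO genotype from AO × AO: 1/4 AA, 1/2 AO, 1/4 OO.
Crossing each possibility with the father OO and summing P(type O): 1/4·0 + 1/2·1/2 + 1/4·1 = 1/2.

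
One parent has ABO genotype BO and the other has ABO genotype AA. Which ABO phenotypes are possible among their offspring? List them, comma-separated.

A, AB

Gametes from BO × AA give offspring ABO genotypes AB, AO, i.e. phenotypes A, AB.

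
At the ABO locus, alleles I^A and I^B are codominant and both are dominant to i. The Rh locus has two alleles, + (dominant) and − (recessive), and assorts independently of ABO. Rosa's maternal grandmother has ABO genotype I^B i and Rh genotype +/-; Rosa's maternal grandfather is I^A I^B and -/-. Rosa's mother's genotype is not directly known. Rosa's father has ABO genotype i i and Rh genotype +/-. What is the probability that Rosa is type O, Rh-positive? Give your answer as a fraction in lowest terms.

Rosa's mother's ABO genotype from I^B i × I^A I^B: 1/4 I^A I^B, 1/4 I^A i, 1/4 I^B I^B, 1/4 I^B i.
Crossing each possibility with the father i i and summing P(type O): 1/4·0 + 1/4·1/2 + 1/4·0 + 1/4·1/2 = 1/4.
Similarly for Rh via the mother's Rh distribution: P(Rh+) = 5/8.
Independent loci: 1/4 × 5/8 = 5/32.

5/32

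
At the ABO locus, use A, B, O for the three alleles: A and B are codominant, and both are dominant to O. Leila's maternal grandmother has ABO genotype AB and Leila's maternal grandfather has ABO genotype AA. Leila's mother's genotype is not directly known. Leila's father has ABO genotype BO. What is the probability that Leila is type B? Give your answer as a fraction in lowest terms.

1/4

Leila's mother's ABO genotype from AB × AA: 1/2 AA, 1/2 AB.
Crossing each possibility with the father BO and summing P(type B): 1/2·0 + 1/2·1/2 = 1/4.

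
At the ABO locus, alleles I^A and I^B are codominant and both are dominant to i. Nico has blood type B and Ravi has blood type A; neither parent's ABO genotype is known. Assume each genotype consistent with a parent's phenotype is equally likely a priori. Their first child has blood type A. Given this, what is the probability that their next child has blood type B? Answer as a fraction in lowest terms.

1/12

Possible genotypes: Nico ∈ {I^B I^B, I^B i}; Ravi ∈ {I^A I^A, I^A i}.
Weight each parental genotype pair by prior × P(type-A child):
  I^B i × I^A I^A: posterior weight 2/3; P(next child type B) = 0.
  I^B i × I^A i: posterior weight 1/3; P(next child type B) = 1/4.
Weighted sum = 1/12.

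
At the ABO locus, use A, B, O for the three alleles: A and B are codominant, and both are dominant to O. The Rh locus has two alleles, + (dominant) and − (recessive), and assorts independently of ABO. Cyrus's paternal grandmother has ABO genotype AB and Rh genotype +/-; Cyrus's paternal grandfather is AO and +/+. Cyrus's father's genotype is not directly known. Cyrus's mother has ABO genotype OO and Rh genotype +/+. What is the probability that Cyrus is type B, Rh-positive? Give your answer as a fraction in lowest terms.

1/4

Cyrus's father's ABO genotype from AB × AO: 1/4 AA, 1/4 AB, 1/4 AO, 1/4 BO.
Crossing each possibility with the mother OO and summing P(type B): 1/4·0 + 1/4·1/2 + 1/4·0 + 1/4·1/2 = 1/4.
Similarly for Rh via the father's Rh distribution: P(Rh+) = 1.
Independent loci: 1/4 × 1 = 1/4.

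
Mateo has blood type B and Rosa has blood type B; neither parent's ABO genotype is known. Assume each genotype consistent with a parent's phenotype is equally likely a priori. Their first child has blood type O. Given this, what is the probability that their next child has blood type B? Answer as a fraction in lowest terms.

Possible genotypes: Mateo ∈ {BB, BO}; Rosa ∈ {BB, BO}.
Weight each parental genotype pair by prior × P(type-O child):
  BO × BO: posterior weight 1; P(next child type B) = 3/4.
Weighted sum = 3/4.

3/4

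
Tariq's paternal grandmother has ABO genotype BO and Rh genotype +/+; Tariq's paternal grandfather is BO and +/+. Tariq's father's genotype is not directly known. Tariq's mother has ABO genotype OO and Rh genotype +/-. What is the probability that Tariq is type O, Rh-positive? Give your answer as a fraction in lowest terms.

Tariq's father's ABO genotype from BO × BO: 1/4 BB, 1/2 BO, 1/4 OO.
Crossing each possibility with the mother OO and summing P(type O): 1/4·0 + 1/2·1/2 + 1/4·1 = 1/2.
Similarly for Rh via the father's Rh distribution: P(Rh+) = 1.
Independent loci: 1/2 × 1 = 1/2.

1/2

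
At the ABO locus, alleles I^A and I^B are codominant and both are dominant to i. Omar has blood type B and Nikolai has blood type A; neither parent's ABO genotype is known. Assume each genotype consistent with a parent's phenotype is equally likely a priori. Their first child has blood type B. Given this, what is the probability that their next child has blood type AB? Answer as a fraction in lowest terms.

5/12

Possible genotypes: Omar ∈ {I^B I^B, I^B i}; Nikolai ∈ {I^A I^A, I^A i}.
Weight each parental genotype pair by prior × P(type-B child):
  I^B I^B × I^A i: posterior weight 2/3; P(next child type AB) = 1/2.
  I^B i × I^A i: posterior weight 1/3; P(next child type AB) = 1/4.
Weighted sum = 5/12.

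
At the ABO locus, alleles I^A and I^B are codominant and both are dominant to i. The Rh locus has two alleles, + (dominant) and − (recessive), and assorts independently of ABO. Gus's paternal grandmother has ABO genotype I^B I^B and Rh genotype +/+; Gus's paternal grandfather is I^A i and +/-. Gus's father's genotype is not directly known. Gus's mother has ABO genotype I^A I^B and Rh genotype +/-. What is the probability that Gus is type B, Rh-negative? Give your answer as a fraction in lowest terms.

Gus's father's ABO genotype from I^B I^B × I^A i: 1/2 I^A I^B, 1/2 I^B i.
Crossing each possibility with the mother I^A I^B and summing P(type B): 1/2·1/4 + 1/2·1/2 = 3/8.
Similarly for Rh via the father's Rh distribution: P(Rh-) = 1/8.
Independent loci: 3/8 × 1/8 = 3/64.

3/64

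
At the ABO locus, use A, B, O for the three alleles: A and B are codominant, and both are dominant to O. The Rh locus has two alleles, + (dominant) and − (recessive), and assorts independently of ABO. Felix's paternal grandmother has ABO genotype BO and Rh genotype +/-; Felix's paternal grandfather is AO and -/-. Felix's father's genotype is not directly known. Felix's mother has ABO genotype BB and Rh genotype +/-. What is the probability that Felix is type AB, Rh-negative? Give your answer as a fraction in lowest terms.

Felix's father's ABO genotype from BO × AO: 1/4 AB, 1/4 AO, 1/4 BO, 1/4 OO.
Crossing each possibility with the mother BB and summing P(type AB): 1/4·1/2 + 1/4·1/2 + 1/4·0 + 1/4·0 = 1/4.
Similarly for Rh via the father's Rh distribution: P(Rh-) = 3/8.
Independent loci: 1/4 × 3/8 = 3/32.

3/32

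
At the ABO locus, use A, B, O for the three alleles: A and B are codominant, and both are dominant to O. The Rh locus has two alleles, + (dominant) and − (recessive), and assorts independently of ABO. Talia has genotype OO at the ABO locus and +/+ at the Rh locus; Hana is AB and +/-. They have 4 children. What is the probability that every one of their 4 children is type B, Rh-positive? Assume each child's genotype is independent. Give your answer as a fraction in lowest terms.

1/16

ABO cross OO × AB → 1/2 A, 1/2 B.
Rh cross +/+ × +/- → 1 Rh+; so P(type B, Rh-positive) = 1/2 × 1 = 1/2 per child.
All 4 independent: (1/2)^4 = 1/16.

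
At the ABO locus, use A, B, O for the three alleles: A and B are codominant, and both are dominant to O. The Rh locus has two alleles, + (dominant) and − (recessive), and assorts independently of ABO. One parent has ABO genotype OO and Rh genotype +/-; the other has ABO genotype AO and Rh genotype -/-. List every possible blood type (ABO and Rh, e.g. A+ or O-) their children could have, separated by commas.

O+, O-, A+, A-

Gametes from OO × AO give offspring ABO genotypes AO, OO, i.e. phenotypes O, A.
Rh cross +/- × -/- → phenotypes Rh+, Rh-.
Combining independently: O+, O-, A+, A-.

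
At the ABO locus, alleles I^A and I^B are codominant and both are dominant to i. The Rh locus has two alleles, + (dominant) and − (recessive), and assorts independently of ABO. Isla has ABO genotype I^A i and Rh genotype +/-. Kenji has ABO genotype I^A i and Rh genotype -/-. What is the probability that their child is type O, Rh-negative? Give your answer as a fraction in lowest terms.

ABO cross I^A i × I^A i → offspring phenotypes: 1/4 O, 3/4 A.
Rh cross +/- × -/- → 1/2 Rh+, 1/2 Rh-.
Independent loci: P(type O, Rh-negative) = 1/4 × 1/2 = 1/8.

1/8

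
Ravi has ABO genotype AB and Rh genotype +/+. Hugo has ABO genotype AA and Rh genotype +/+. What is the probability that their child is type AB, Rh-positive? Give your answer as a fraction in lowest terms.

ABO cross AB × AA → offspring phenotypes: 1/2 A, 1/2 AB.
Rh cross +/+ × +/+ → 1 Rh+.
Independent loci: P(type AB, Rh-positive) = 1/2 × 1 = 1/2.

1/2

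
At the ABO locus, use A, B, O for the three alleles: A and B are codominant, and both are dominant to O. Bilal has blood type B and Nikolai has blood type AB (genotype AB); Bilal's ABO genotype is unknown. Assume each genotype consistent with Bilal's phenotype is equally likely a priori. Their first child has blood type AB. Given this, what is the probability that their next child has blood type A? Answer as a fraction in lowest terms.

1/12

Possible genotypes: Bilal ∈ {BB, BO}; Nikolai ∈ {AB}.
Weight each parental genotype pair by prior × P(type-AB child):
  BB × AB: posterior weight 2/3; P(next child type A) = 0.
  BO × AB: posterior weight 1/3; P(next child type A) = 1/4.
Weighted sum = 1/12.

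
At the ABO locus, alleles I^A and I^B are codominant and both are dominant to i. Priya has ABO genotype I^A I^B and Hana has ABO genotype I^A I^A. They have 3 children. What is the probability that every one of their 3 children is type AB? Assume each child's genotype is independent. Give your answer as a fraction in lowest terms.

1/8

ABO cross I^A I^B × I^A I^A → 1/2 A, 1/2 AB.
So P(type AB) = 1/2 per child.
All 3 independent: (1/2)^3 = 1/8.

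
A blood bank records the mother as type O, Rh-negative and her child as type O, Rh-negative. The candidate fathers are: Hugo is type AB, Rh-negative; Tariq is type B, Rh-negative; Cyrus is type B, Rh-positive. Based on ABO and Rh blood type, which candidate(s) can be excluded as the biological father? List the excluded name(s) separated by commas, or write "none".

Hugo

A candidate is excluded only if no genotype consistent with his phenotype could produce a type O, Rh-negative child with a type O, Rh-negative mother.
Hugo (type AB, Rh-): no genotype consistent with that phenotype can produce a type-O Rh- child with a type-O mother.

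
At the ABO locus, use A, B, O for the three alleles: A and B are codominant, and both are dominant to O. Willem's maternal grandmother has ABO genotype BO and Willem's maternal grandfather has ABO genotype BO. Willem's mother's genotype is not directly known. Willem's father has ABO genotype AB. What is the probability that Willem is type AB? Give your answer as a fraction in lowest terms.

Willem's mother's ABO genotype from BO × BO: 1/4 BB, 1/2 BO, 1/4 OO.
Crossing each possibility with the father AB and summing P(type AB): 1/4·1/2 + 1/2·1/4 + 1/4·0 = 1/4.

1/4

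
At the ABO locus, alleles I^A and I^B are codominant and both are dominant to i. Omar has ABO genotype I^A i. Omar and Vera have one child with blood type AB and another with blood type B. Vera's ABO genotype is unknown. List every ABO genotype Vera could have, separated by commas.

For each candidate genotype of Vera, check whether crossing it with I^A i can produce every observed child phenotype.
  I^A I^A → possible child types {A} ✗
  I^A I^B → possible child types {A, B, AB} ✓
  I^A i → possible child types {O, A} ✗
  I^B I^B → possible child types {B, AB} ✓
  I^B i → possible child types {O, A, B, AB} ✓
  i i → possible child types {O, A} ✗

I^A I^B, I^B I^B, I^B i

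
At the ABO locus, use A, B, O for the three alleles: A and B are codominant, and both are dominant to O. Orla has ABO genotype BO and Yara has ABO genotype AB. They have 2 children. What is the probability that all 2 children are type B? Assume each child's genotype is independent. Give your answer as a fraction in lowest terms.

ABO cross BO × AB → 1/4 A, 1/2 B, 1/4 AB.
So P(type B) = 1/2 per child.
All 2 independent: (1/2)^2 = 1/4.

1/4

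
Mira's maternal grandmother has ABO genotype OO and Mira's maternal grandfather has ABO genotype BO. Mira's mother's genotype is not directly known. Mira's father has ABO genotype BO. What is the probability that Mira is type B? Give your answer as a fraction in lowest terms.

Mira's mother's ABO genotype from OO × BO: 1/2 BO, 1/2 OO.
Crossing each possibility with the father BO and summing P(type B): 1/2·3/4 + 1/2·1/2 = 5/8.

5/8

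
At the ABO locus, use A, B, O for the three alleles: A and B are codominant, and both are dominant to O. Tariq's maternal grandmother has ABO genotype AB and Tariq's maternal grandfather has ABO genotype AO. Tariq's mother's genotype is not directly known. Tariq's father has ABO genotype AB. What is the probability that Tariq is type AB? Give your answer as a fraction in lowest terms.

3/8

Tariq's mother's ABO genotype from AB × AO: 1/4 AA, 1/4 AB, 1/4 AO, 1/4 BO.
Crossing each possibility with the father AB and summing P(type AB): 1/4·1/2 + 1/4·1/2 + 1/4·1/4 + 1/4·1/4 = 3/8.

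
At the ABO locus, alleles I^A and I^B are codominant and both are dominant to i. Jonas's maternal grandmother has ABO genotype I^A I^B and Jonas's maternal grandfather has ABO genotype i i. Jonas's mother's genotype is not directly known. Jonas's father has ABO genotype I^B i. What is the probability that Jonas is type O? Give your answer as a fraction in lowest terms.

1/4

Jonas's mother's ABO genotype from I^A I^B × i i: 1/2 I^A i, 1/2 I^B i.
Crossing each possibility with the father I^B i and summing P(type O): 1/2·1/4 + 1/2·1/4 = 1/4.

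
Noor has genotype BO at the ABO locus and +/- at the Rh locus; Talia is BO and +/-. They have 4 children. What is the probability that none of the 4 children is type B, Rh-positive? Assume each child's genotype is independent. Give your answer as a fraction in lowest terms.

ABO cross BO × BO → 1/4 O, 3/4 B.
Rh cross +/- × +/- → 3/4 Rh+, 1/4 Rh-; so P(type B, Rh-positive) = 3/4 × 3/4 = 9/16 per child.
P(not type B, Rh-positive) = 7/16 for one child; (7/16)^4 = 2401/65536.

2401/65536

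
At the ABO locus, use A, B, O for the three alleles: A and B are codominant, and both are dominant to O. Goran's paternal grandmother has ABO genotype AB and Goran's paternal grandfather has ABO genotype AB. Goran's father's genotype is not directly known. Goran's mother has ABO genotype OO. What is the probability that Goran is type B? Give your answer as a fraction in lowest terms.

1/2

Goran's father's ABO genotype from AB × AB: 1/4 AA, 1/2 AB, 1/4 BB.
Crossing each possibility with the mother OO and summing P(type B): 1/4·0 + 1/2·1/2 + 1/4·1 = 1/2.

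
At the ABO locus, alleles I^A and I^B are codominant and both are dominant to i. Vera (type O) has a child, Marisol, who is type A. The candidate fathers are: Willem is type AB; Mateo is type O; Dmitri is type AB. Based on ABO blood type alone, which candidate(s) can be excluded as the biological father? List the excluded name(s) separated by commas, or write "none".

A candidate is excluded only if no genotype consistent with his phenotype could produce a type A child with a type O mother.
Mateo (type O): no genotype consistent with that phenotype can produce a type-A child with a type-O mother.

Mateo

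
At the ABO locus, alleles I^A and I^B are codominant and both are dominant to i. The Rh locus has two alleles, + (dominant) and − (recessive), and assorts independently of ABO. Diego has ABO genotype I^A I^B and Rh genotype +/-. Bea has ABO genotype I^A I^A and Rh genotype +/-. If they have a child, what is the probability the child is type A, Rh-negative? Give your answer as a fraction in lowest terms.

ABO cross I^A I^B × I^A I^A → offspring phenotypes: 1/2 A, 1/2 AB.
Rh cross +/- × +/- → 3/4 Rh+, 1/4 Rh-.
Independent loci: P(type A, Rh-negative) = 1/2 × 1/4 = 1/8.

1/8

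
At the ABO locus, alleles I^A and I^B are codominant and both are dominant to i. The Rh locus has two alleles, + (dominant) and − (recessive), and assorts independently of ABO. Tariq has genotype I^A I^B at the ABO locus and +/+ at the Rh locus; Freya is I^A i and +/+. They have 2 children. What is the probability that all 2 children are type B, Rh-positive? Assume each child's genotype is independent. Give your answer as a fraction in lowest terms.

1/16

ABO cross I^A I^B × I^A i → 1/2 A, 1/4 B, 1/4 AB.
Rh cross +/+ × +/+ → 1 Rh+; so P(type B, Rh-positive) = 1/4 × 1 = 1/4 per child.
All 2 independent: (1/4)^2 = 1/16.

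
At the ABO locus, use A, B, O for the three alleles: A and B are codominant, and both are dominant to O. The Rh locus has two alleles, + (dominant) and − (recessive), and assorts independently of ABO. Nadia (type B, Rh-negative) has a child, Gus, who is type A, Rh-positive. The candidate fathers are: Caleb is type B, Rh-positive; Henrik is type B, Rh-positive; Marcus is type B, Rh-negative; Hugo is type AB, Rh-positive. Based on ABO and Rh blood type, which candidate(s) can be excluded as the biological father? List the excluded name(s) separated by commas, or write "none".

Caleb, Henrik, Marcus

A candidate is excluded only if no genotype consistent with his phenotype could produce a type A, Rh-positive child with a type B, Rh-negative mother.
Caleb (type B, Rh+): no genotype consistent with that phenotype can produce a type-A Rh+ child with a type-B mother.
Henrik (type B, Rh+): no genotype consistent with that phenotype can produce a type-A Rh+ child with a type-B mother.
Marcus (type B, Rh-): no genotype consistent with that phenotype can produce a type-A Rh+ child with a type-B mother.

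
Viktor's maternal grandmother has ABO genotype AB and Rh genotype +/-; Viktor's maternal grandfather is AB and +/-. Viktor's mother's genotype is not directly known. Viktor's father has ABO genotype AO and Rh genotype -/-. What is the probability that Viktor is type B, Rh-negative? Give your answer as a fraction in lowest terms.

Viktor's mother's ABO genotype from AB × AB: 1/4 AA, 1/2 AB, 1/4 BB.
Crossing each possibility with the father AO and summing P(type B): 1/4·0 + 1/2·1/4 + 1/4·1/2 = 1/4.
Similarly for Rh via the mother's Rh distribution: P(Rh-) = 1/2.
Independent loci: 1/4 × 1/2 = 1/8.

1/8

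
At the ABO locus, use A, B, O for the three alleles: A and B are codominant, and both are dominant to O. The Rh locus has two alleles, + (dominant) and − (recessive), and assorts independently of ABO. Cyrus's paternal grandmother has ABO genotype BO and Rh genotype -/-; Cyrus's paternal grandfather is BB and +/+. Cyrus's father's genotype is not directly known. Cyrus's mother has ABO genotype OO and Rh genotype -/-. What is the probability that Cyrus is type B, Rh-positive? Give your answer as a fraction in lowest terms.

3/8

Cyrus's father's ABO genotype from BO × BB: 1/2 BB, 1/2 BO.
Crossing each possibility with the mother OO and summing P(type B): 1/2·1 + 1/2·1/2 = 3/4.
Similarly for Rh via the father's Rh distribution: P(Rh+) = 1/2.
Independent loci: 3/4 × 1/2 = 3/8.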